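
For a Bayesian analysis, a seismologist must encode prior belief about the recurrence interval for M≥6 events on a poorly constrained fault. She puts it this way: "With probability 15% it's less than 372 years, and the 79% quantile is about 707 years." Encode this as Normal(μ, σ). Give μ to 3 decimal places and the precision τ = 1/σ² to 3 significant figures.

For Normal(μ,σ), the p-quantile is μ + z_p·σ. Here z_{0.15} = -1.036, z_{0.79} = 0.8064.
So 372 = μ − 1.036σ and 707 = μ + 0.8064σ.
Subtracting: σ = (707 − 372)/(0.8064 − (-1.036)) = 181.783.
Then μ = 372 − (-1.036)·181.783 = 560.406.
Precision τ = 1/σ² = 1/181.8² = 3.03e-05.

μ = 560.406, τ = 3.03e-05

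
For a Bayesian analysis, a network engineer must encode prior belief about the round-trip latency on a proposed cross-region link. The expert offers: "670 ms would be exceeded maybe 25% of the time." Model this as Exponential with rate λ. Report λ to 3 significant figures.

λ ≈ 0.00207

P(T > 670.0) = e^(−λ·670.0) = 0.25, so λ = −ln(0.25)/670.0 = 0.00207.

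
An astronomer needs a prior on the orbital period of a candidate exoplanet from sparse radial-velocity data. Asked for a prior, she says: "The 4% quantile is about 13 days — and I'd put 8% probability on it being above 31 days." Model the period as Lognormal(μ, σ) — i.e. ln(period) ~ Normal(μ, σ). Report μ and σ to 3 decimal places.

μ ≈ 3.047, σ ≈ 0.275

If T ~ Lognormal(μ,σ) then ln T ~ Normal(μ,σ), so the p-quantile of ln T is μ + z_p·σ.
ln(13) = 2.565 and ln(31) = 3.434; z_{0.04} = -1.751, z_{0.92} = 1.405.
σ = (3.434 − 2.565)/(1.405 − (-1.751)) = 0.275.
μ = 2.565 − (-1.751)·0.275 = 3.047.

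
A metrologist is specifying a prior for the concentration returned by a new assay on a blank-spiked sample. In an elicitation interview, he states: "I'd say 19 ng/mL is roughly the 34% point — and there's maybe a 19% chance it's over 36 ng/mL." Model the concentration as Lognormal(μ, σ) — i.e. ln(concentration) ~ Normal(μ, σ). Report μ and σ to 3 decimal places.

If T ~ Lognormal(μ,σ) then ln T ~ Normal(μ,σ), so the p-quantile of ln T is μ + z_p·σ.
ln(19) = 2.944 and ln(36) = 3.584; z_{0.34} = -0.4125, z_{0.81} = 0.8779.
σ = (3.584 − 2.944)/(0.8779 − (-0.4125)) = 0.495.
μ = 2.944 − (-0.4125)·0.495 = 3.149.

μ ≈ 3.149, σ ≈ 0.495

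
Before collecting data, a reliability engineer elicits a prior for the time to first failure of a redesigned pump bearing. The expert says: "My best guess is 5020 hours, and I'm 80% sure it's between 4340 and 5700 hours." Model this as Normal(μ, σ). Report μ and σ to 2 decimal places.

A symmetric 80% interval runs μ ± z·σ with z = 1.282.
Half-width = 680, so σ = 680/1.282 = 530.61.
μ is the stated best guess, 5020.00.

μ = 5020.00, σ = 530.61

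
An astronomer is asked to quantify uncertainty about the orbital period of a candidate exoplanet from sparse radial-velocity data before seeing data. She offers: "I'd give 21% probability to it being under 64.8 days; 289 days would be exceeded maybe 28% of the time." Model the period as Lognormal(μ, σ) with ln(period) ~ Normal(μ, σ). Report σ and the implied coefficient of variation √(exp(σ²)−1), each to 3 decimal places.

If T ~ Lognormal(μ,σ) then ln T ~ Normal(μ,σ), so the p-quantile of ln T is μ + z_p·σ.
ln(64.8) = 4.171 and ln(289) = 5.666; z_{0.21} = -0.8064, z_{0.72} = 0.5828.
σ = (5.666 − 4.171)/(0.5828 − (-0.8064)) = 1.076.
μ = 4.171 − (-0.8064)·1.076 = 5.039.
CV = √(exp(σ²)−1) = √(exp(1.1582)−1) = 1.478.

σ ≈ 1.076, CV ≈ 1.478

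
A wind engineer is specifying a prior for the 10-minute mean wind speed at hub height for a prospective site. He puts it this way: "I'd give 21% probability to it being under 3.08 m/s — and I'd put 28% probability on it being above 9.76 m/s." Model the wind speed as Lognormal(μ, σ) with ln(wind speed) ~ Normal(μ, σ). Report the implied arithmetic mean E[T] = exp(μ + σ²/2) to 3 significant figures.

E[T] ≈ 8.49 m/s

If T ~ Lognormal(μ,σ) then ln T ~ Normal(μ,σ), so the p-quantile of ln T is μ + z_p·σ.
ln(3.08) = 1.125 and ln(9.76) = 2.278; z_{0.21} = -0.8064, z_{0.72} = 0.5828.
σ = (2.278 − 1.125)/(0.5828 − (-0.8064)) = 0.830.
μ = 1.125 − (-0.8064)·0.830 = 1.794.
E[T] = exp(μ + σ²/2) = exp(1.794 + 0.3446) = 8.49 m/s.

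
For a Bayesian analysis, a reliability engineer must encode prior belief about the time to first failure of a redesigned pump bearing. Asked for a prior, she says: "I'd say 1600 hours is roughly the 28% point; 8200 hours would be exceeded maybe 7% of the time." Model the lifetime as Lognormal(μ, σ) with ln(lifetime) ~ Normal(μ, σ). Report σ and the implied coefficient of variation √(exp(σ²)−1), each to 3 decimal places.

If T ~ Lognormal(μ,σ) then ln T ~ Normal(μ,σ), so the p-quantile of ln T is μ + z_p·σ.
ln(1600) = 7.378 and ln(8200) = 9.012; z_{0.28} = -0.5828, z_{0.93} = 1.476.
σ = (9.012 − 7.378)/(1.476 − (-0.5828)) = 0.794.
μ = 7.378 − (-0.5828)·0.794 = 7.840.
CV = √(exp(σ²)−1) = √(exp(0.6301)−1) = 0.937.

σ ≈ 0.794, CV ≈ 0.937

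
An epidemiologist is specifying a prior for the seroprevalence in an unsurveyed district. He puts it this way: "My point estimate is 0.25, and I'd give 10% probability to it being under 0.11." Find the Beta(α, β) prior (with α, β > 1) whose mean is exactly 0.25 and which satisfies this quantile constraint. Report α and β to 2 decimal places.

α ≈ 3.27, β ≈ 9.81

With mean 0.25 fixed, write α = 0.25s, β = 0.75s where s = α+β.
Need P(θ < 0.11) = 0.1 under Beta(0.25s, 0.75s). Normal approximation: (q−m)/√(m(1−m)/s) ≈ z_{0.1} = -1.28, so s ≈ 0.25·0.75·(-1.28)²/(0.11−0.25)² = 15.7.
At s = 15.7: P(θ<0.11) ≈ 0.076. Adjusting to match 0.1 gives s ≈ 13.08.
So α = 0.25·13.08 ≈ 3.27, β = 0.75·13.08 ≈ 9.81.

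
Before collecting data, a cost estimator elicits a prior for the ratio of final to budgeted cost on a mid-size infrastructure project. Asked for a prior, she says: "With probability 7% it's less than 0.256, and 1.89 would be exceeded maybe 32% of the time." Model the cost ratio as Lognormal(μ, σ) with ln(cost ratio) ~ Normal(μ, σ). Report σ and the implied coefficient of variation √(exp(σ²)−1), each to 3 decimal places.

If T ~ Lognormal(μ,σ) then ln T ~ Normal(μ,σ), so the p-quantile of ln T is μ + z_p·σ.
ln(0.256) = -1.363 and ln(1.89) = 0.6366; z_{0.07} = -1.476, z_{0.68} = 0.4677.
σ = (0.6366 − -1.363)/(0.4677 − (-1.476)) = 1.029.
μ = -1.363 − (-1.476)·1.029 = 0.155.
CV = √(exp(σ²)−1) = √(exp(1.0581)−1) = 1.371.

σ ≈ 1.029, CV ≈ 1.371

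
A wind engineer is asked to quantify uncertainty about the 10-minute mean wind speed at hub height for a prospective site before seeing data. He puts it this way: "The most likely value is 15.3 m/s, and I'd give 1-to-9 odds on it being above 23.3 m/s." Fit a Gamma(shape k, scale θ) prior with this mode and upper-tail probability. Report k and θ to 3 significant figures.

k ≈ 11.5, θ ≈ 1.45

Gamma(k,θ) with k>1 has mode (k−1)θ, so θ = 15.3/(k−1).
Need P(X < 23.3) = 0.9 with θ tied to k this way. Start at k = 2, θ = 15.3: P(X<23.3) ≈ 0.450.
Too low — raise k to concentrate. Iterating converges to k ≈ 11.5.
Then θ = 15.3/(11.5−1) ≈ 1.45.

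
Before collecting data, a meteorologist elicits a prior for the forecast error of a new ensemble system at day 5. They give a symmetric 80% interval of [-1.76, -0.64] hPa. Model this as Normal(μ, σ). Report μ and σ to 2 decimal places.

A symmetric 80% interval runs μ ± z·σ with z = 1.282.
Half-width = 0.56, so σ = 0.56/1.282 = 0.44.
μ is the interval midpoint, -1.20.

μ = -1.20, σ = 0.44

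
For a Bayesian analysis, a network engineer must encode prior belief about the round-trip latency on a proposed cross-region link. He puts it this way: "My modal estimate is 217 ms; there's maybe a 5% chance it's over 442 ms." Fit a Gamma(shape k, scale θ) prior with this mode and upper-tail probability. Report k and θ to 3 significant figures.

k ≈ 6.47, θ ≈ 39.7

Gamma(k,θ) with k>1 has mode (k−1)θ, so θ = 217/(k−1).
Need P(X < 442) = 0.95 with θ tied to k this way. Start at k = 2, θ = 217: P(X<442) ≈ 0.604.
Too low — raise k to concentrate. Iterating converges to k ≈ 6.47.
Then θ = 217/(6.47−1) ≈ 39.7.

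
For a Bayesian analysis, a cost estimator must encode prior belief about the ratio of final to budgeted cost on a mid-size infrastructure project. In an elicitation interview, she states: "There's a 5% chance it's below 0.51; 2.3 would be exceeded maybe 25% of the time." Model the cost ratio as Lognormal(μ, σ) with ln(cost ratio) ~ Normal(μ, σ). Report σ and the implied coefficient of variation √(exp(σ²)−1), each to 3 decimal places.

If T ~ Lognormal(μ,σ) then ln T ~ Normal(μ,σ), so the p-quantile of ln T is μ + z_p·σ.
ln(0.51) = -0.6733 and ln(2.3) = 0.8329; z_{0.05} = -1.645, z_{0.75} = 0.6745.
σ = (0.8329 − -0.6733)/(0.6745 − (-1.645)) = 0.649.
μ = -0.6733 − (-1.645)·0.649 = 0.395.
CV = √(exp(σ²)−1) = √(exp(0.4218)−1) = 0.724.

σ ≈ 0.649, CV ≈ 0.724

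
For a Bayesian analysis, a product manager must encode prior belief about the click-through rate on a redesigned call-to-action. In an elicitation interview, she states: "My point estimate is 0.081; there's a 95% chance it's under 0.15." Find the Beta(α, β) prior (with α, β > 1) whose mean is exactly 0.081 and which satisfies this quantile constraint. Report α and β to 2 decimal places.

With mean 0.081 fixed, write α = 0.081s, β = 0.919s where s = α+β.
Need P(θ < 0.15) = 0.95 under Beta(0.081s, 0.919s). Normal approximation: (q−m)/√(m(1−m)/s) ≈ z_{0.95} = 1.64, so s ≈ 0.081·0.919·(1.64)²/(0.15−0.081)² = 42.3.
At s = 42.3: P(θ<0.15) ≈ 0.933. Adjusting to match 0.95 gives s ≈ 52.79.
So α = 0.081·52.79 ≈ 4.28, β = 0.919·52.79 ≈ 48.52.

α ≈ 4.28, β ≈ 48.52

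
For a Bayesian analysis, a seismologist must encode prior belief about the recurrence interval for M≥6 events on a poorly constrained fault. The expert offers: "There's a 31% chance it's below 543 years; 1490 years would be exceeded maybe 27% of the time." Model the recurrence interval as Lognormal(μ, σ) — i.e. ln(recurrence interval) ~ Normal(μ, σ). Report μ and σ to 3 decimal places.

μ ≈ 6.749, σ ≈ 0.910

If T ~ Lognormal(μ,σ) then ln T ~ Normal(μ,σ), so the p-quantile of ln T is μ + z_p·σ.
ln(543) = 6.297 and ln(1490) = 7.307; z_{0.31} = -0.4959, z_{0.73} = 0.6128.
σ = (7.307 − 6.297)/(0.6128 − (-0.4959)) = 0.910.
μ = 6.297 − (-0.4959)·0.910 = 6.749.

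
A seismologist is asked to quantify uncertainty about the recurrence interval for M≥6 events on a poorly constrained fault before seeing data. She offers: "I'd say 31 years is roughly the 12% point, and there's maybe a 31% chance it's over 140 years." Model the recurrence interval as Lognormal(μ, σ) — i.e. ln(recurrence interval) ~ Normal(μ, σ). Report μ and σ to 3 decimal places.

If T ~ Lognormal(μ,σ) then ln T ~ Normal(μ,σ), so the p-quantile of ln T is μ + z_p·σ.
ln(31) = 3.434 and ln(140) = 4.942; z_{0.12} = -1.175, z_{0.69} = 0.4959.
σ = (4.942 − 3.434)/(0.4959 − (-1.175)) = 0.902.
μ = 3.434 − (-1.175)·0.902 = 4.494.

μ ≈ 4.494, σ ≈ 0.902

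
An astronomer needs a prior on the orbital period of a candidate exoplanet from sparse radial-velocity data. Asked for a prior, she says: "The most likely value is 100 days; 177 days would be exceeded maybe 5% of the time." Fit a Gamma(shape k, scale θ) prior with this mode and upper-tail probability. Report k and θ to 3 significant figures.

k ≈ 9.55, θ ≈ 11.7

Gamma(k,θ) with k>1 has mode (k−1)θ, so θ = 100/(k−1).
Need P(X < 177) = 0.95 with θ tied to k this way. Start at k = 2, θ = 100: P(X<177) ≈ 0.528.
Too low — raise k to concentrate. Iterating converges to k ≈ 9.55.
Then θ = 100/(9.55−1) ≈ 11.7.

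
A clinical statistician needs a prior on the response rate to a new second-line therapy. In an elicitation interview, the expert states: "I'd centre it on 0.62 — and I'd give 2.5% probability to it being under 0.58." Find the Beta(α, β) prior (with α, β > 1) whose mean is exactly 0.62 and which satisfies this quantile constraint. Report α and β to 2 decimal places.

With mean 0.62 fixed, write α = 0.62s, β = 0.38s where s = α+β.
Need P(θ < 0.58) = 0.025 under Beta(0.62s, 0.38s). Normal approximation: (q−m)/√(m(1−m)/s) ≈ z_{0.025} = -1.96, so s ≈ 0.62·0.38·(-1.96)²/(0.58−0.62)² = 565.7.
At s = 565.7: P(θ<0.58) ≈ 0.026. Adjusting to match 0.025 gives s ≈ 575.53.
So α = 0.62·575.53 ≈ 356.83, β = 0.38·575.53 ≈ 218.70.

α ≈ 356.83, β ≈ 218.70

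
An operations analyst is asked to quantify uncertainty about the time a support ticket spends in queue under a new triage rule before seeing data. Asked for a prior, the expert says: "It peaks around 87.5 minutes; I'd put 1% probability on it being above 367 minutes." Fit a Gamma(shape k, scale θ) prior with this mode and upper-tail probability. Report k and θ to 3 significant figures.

Gamma(k,θ) with k>1 has mode (k−1)θ, so θ = 87.5/(k−1).
Need P(X < 367) = 0.99 with θ tied to k this way. Start at k = 2, θ = 87.5: P(X<367) ≈ 0.922.
Too low — raise k to concentrate. Iterating converges to k ≈ 3.01.
Then θ = 87.5/(3.01−1) ≈ 43.6.

k ≈ 3.01, θ ≈ 43.6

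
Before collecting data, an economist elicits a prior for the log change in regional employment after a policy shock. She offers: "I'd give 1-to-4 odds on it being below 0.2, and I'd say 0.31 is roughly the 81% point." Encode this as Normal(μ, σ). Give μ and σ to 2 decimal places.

For Normal(μ,σ), the p-quantile is μ + z_p·σ. Here z_{0.2} = -0.8416, z_{0.81} = 0.8779.
So 0.2 = μ − 0.8416σ and 0.31 = μ + 0.8779σ.
Subtracting: σ = (0.31 − 0.2)/(0.8779 − (-0.8416)) = 0.06.
Then μ = 0.2 − (-0.8416)·0.06 = 0.25.

μ = 0.25, σ = 0.06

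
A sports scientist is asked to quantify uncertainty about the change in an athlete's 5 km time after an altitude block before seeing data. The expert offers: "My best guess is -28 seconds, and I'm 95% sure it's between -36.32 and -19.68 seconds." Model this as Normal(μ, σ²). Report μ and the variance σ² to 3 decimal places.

A symmetric 95% interval runs μ ± z·σ with z = 1.96.
Half-width = 8.32, so σ = 8.32/1.96 = 4.2450 and σ² = 18.020.
μ is the stated best guess, -28.000.

μ = -28.000, σ² = 18.020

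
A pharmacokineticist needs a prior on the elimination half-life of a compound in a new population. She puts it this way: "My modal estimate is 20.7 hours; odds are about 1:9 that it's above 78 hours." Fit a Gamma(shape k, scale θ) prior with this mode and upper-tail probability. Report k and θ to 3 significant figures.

k ≈ 2.05, θ ≈ 19.7

Gamma(k,θ) with k>1 has mode (k−1)θ, so θ = 20.7/(k−1).
Need P(X < 78) = 0.9 with θ tied to k this way. Start at k = 2, θ = 20.7: P(X<78) ≈ 0.890.
Too low — raise k to concentrate. Iterating converges to k ≈ 2.05.
Then θ = 20.7/(2.05−1) ≈ 19.7.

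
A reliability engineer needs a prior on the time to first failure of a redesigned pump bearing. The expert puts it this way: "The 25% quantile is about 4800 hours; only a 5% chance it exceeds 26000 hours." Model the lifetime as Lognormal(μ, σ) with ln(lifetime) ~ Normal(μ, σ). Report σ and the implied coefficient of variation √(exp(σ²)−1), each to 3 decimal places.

If T ~ Lognormal(μ,σ) then ln T ~ Normal(μ,σ), so the p-quantile of ln T is μ + z_p·σ.
ln(4800) = 8.476 and ln(26000) = 10.17; z_{0.25} = -0.6745, z_{0.95} = 1.645.
σ = (10.17 − 8.476)/(1.645 − (-0.6745)) = 0.728.
μ = 8.476 − (-0.6745)·0.728 = 8.968.
CV = √(exp(σ²)−1) = √(exp(0.5306)−1) = 0.837.

σ ≈ 0.728, CV ≈ 0.837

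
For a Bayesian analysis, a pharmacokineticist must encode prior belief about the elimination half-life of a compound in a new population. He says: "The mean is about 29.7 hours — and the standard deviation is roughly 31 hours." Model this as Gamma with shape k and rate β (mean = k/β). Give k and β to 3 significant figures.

For Gamma(k, rate β): mean = k/β, variance = k/β², so CV = 1/√k.
CV = SD/mean = 31/29.7 = 1.044, hence k = 1/CV² = 0.918.
Then β = k/mean = 0.918/29.7 = 0.0309.

k ≈ 0.918, β ≈ 0.0309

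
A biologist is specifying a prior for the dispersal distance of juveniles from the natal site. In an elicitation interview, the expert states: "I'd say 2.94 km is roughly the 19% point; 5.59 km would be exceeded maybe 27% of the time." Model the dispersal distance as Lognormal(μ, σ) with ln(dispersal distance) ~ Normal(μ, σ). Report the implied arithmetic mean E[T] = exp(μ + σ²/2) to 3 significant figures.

If T ~ Lognormal(μ,σ) then ln T ~ Normal(μ,σ), so the p-quantile of ln T is μ + z_p·σ.
ln(2.94) = 1.078 and ln(5.59) = 1.721; z_{0.19} = -0.8779, z_{0.73} = 0.6128.
σ = (1.721 − 1.078)/(0.6128 − (-0.8779)) = 0.431.
μ = 1.078 − (-0.8779)·0.431 = 1.457.
E[T] = exp(μ + σ²/2) = exp(1.457 + 0.0929) = 4.71 km.

E[T] ≈ 4.71 km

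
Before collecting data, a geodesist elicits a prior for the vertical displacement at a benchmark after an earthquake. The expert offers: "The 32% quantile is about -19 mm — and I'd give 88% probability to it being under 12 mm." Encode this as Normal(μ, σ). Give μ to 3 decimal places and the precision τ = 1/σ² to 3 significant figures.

The p-quantile of Normal(μ,σ) is μ + z_p·σ, with z_{0.32} = -0.4677 and z_{0.88} = 1.175.
Eliminate σ: μ = (z₂·x₁ − z₁·x₂)/(z₂ − z₁) = (1.175·-19 − (-0.4677)·12)/1.643 = -10.174.
Then σ = (x₂ − x₁)/(z₂ − z₁) = (12 − -19)/1.643 = 18.872.
Precision τ = 1/σ² = 1/18.87² = 0.00281.

μ = -10.174, τ = 0.00281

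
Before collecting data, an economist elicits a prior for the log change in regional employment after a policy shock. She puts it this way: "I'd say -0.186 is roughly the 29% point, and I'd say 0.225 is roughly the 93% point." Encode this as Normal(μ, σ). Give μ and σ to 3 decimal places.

For Normal(μ,σ), the p-quantile is μ + z_p·σ. Here z_{0.29} = -0.5534, z_{0.93} = 1.476.
So -0.186 = μ − 0.5534σ and 0.225 = μ + 1.476σ.
Subtracting: σ = (0.225 − -0.186)/(1.476 − (-0.5534)) = 0.203.
Then μ = -0.186 − (-0.5534)·0.203 = -0.074.

μ = -0.074, σ = 0.203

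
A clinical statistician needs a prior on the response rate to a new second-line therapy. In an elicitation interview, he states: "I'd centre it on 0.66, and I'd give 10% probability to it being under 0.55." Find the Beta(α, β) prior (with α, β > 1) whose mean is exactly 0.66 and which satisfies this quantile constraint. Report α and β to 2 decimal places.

With mean 0.66 fixed, write α = 0.66s, β = 0.34s where s = α+β.
Need P(θ < 0.55) = 0.1 under Beta(0.66s, 0.34s). Normal approximation: (q−m)/√(m(1−m)/s) ≈ z_{0.1} = -1.28, so s ≈ 0.66·0.34·(-1.28)²/(0.55−0.66)² = 30.5.
At s = 30.5: P(θ<0.55) ≈ 0.103. Adjusting to match 0.1 gives s ≈ 31.29.
So α = 0.66·31.29 ≈ 20.65, β = 0.34·31.29 ≈ 10.64.

α ≈ 20.65, β ≈ 10.64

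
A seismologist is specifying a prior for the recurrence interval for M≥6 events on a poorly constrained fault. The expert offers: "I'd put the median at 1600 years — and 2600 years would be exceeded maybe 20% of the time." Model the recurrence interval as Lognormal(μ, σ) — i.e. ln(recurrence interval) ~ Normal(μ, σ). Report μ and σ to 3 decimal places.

If T ~ Lognormal(μ,σ) then ln T ~ Normal(μ,σ), so the p-quantile of ln T is μ + z_p·σ.
ln(1600) = 7.378 and ln(2600) = 7.863; z_{0.5} = 0, z_{0.8} = 0.8416.
σ = (7.863 − 7.378)/(0.8416 − (0)) = 0.577.
μ = 7.378 − (0)·0.577 = 7.378.

μ ≈ 7.378, σ ≈ 0.577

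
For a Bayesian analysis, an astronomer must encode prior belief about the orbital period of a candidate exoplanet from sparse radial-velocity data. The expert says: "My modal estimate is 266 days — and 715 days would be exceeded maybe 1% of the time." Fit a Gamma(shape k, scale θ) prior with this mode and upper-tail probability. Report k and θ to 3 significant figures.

k ≈ 5.72, θ ≈ 56.3

Gamma(k,θ) with k>1 has mode (k−1)θ, so θ = 266/(k−1).
Need P(X < 715) = 0.99 with θ tied to k this way. Start at k = 2, θ = 266: P(X<715) ≈ 0.749.
Too low — raise k to concentrate. Iterating converges to k ≈ 5.72.
Then θ = 266/(5.72−1) ≈ 56.3.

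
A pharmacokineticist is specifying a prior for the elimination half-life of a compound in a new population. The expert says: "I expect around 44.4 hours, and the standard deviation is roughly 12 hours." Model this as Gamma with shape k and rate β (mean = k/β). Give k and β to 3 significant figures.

For Gamma(k, rate β): mean = k/β, variance = k/β², so CV = 1/√k.
CV = SD/mean = 12/44.4 = 0.2703, hence k = 1/CV² = 13.7.
Then β = k/mean = 13.7/44.4 = 0.308.

k ≈ 13.7, β ≈ 0.308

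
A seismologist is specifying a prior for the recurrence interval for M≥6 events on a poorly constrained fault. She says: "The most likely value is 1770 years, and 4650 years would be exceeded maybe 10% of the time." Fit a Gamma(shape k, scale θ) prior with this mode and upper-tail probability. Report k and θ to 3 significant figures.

Gamma(k,θ) with k>1 has mode (k−1)θ, so θ = 1770/(k−1).
Need P(X < 4650) = 0.9 with θ tied to k this way. Start at k = 2, θ = 1770: P(X<4650) ≈ 0.738.
Too low — raise k to concentrate. Iterating converges to k ≈ 3.05.
Then θ = 1770/(3.05−1) ≈ 861.

k ≈ 3.05, θ ≈ 861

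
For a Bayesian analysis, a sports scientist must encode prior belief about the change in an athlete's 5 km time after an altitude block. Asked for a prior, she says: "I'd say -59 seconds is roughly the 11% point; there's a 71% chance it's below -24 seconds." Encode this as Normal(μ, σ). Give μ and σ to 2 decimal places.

For Normal(μ,σ), the p-quantile is μ + z_p·σ. Here z_{0.11} = -1.227, z_{0.71} = 0.5534.
So -59 = μ − 1.227σ and -24 = μ + 0.5534σ.
Subtracting: σ = (-24 − -59)/(0.5534 − (-1.227)) = 19.66.
Then μ = -59 − (-1.227)·19.66 = -34.88.

μ = -34.88, σ = 19.66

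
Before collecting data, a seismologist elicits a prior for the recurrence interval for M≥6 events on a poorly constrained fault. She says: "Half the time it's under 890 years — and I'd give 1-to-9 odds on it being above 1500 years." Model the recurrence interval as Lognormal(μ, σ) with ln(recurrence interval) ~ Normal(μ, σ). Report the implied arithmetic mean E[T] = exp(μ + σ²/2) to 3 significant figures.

If T ~ Lognormal(μ,σ) then ln T ~ Normal(μ,σ), so the p-quantile of ln T is μ + z_p·σ.
ln(890) = 6.791 and ln(1500) = 7.313; z_{0.5} = 0, z_{0.9} = 1.282.
σ = (7.313 − 6.791)/(1.282 − (0)) = 0.407.
μ = 6.791 − (0)·0.407 = 6.791.
E[T] = exp(μ + σ²/2) = exp(6.791 + 0.0830) = 967 years.

E[T] ≈ 967 years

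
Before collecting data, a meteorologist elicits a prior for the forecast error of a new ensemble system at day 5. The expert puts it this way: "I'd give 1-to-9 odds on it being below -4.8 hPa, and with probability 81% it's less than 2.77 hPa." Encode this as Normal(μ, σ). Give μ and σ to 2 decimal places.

μ = -0.31, σ = 3.51

For Normal(μ,σ), the p-quantile is μ + z_p·σ. Here z_{0.1} = -1.282, z_{0.81} = 0.8779.
So -4.8 = μ − 1.282σ and 2.77 = μ + 0.8779σ.
Subtracting: σ = (2.77 − -4.8)/(0.8779 − (-1.282)) = 3.51.
Then μ = -4.8 − (-1.282)·3.51 = -0.31.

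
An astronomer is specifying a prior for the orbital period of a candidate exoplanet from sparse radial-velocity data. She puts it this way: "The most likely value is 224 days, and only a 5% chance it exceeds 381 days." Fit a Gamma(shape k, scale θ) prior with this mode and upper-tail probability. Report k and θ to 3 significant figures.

k ≈ 10.9, θ ≈ 22.6

Gamma(k,θ) with k>1 has mode (k−1)θ, so θ = 224/(k−1).
Need P(X < 381) = 0.95 with θ tied to k this way. Start at k = 2, θ = 224: P(X<381) ≈ 0.507.
Too low — raise k to concentrate. Iterating converges to k ≈ 10.9.
Then θ = 224/(10.9−1) ≈ 22.6.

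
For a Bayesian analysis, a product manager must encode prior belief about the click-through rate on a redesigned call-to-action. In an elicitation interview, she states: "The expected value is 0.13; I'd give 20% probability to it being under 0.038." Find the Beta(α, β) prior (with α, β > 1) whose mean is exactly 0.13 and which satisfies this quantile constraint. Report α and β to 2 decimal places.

α ≈ 1.15, β ≈ 7.70

With mean 0.13 fixed, write α = 0.13s, β = 0.87s where s = α+β.
Need P(θ < 0.038) = 0.2 under Beta(0.13s, 0.87s). Normal approximation: (q−m)/√(m(1−m)/s) ≈ z_{0.2} = -0.842, so s ≈ 0.13·0.87·(-0.842)²/(0.038−0.13)² = 9.5.
At s = 9.5: P(θ<0.038) ≈ 0.187. Adjusting to match 0.2 gives s ≈ 8.85.
So α = 0.13·8.85 ≈ 1.15, β = 0.87·8.85 ≈ 7.70.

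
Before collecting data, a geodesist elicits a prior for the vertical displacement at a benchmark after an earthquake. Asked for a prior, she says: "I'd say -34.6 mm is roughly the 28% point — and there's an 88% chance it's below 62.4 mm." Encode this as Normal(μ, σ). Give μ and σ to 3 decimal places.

μ = -2.438, σ = 55.182

For Normal(μ,σ), the p-quantile is μ + z_p·σ. Here z_{0.28} = -0.5828, z_{0.88} = 1.175.
So -34.6 = μ − 0.5828σ and 62.4 = μ + 1.175σ.
Subtracting: σ = (62.4 − -34.6)/(1.175 − (-0.5828)) = 55.182.
Then μ = -34.6 − (-0.5828)·55.182 = -2.438.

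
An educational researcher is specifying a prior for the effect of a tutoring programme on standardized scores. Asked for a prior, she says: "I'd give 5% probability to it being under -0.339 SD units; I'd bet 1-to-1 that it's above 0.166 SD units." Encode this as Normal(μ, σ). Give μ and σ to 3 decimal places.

μ = 0.166, σ = 0.307

The p-quantile of Normal(μ,σ) is μ + z_p·σ, with z_{0.05} = -1.645 and z_{0.5} = 0.
Eliminate σ: μ = (z₂·x₁ − z₁·x₂)/(z₂ − z₁) = (0·-0.339 − (-1.645)·0.166)/1.645 = 0.166.
Then σ = (x₂ − x₁)/(z₂ − z₁) = (0.166 − -0.339)/1.645 = 0.307.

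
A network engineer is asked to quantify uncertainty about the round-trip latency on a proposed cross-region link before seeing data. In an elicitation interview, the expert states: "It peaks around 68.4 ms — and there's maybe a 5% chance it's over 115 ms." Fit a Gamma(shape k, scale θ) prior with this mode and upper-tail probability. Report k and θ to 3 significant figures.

k ≈ 11.3, θ ≈ 6.61

Gamma(k,θ) with k>1 has mode (k−1)θ, so θ = 68.4/(k−1).
Need P(X < 115) = 0.95 with θ tied to k this way. Start at k = 2, θ = 68.4: P(X<115) ≈ 0.501.
Too low — raise k to concentrate. Iterating converges to k ≈ 11.3.
Then θ = 68.4/(11.3−1) ≈ 6.61.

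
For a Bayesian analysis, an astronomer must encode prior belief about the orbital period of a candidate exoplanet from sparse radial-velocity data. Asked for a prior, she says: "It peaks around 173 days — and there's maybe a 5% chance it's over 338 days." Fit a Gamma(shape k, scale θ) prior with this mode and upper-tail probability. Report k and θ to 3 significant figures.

k ≈ 7.19, θ ≈ 28

Gamma(k,θ) with k>1 has mode (k−1)θ, so θ = 173/(k−1).
Need P(X < 338) = 0.95 with θ tied to k this way. Start at k = 2, θ = 173: P(X<338) ≈ 0.581.
Too low — raise k to concentrate. Iterating converges to k ≈ 7.19.
Then θ = 173/(7.19−1) ≈ 28.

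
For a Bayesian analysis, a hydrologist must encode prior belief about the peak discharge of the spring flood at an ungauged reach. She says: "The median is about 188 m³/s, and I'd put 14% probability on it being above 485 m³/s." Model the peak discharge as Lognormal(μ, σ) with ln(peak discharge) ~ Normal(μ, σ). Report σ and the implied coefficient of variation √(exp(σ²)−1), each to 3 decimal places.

If T ~ Lognormal(μ,σ) then ln T ~ Normal(μ,σ), so the p-quantile of ln T is μ + z_p·σ.
ln(188) = 5.236 and ln(485) = 6.184; z_{0.5} = 0, z_{0.86} = 1.08.
σ = (6.184 − 5.236)/(1.08 − (0)) = 0.877.
μ = 5.236 − (0)·0.877 = 5.236.
CV = √(exp(σ²)−1) = √(exp(0.7696)−1) = 1.076.

σ ≈ 0.877, CV ≈ 1.076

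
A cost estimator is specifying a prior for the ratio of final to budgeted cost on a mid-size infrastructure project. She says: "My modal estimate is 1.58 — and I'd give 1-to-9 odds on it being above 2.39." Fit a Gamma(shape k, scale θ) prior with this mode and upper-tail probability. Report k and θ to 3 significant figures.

Gamma(k,θ) with k>1 has mode (k−1)θ, so θ = 1.58/(k−1).
Need P(X < 2.39) = 0.9 with θ tied to k this way. Start at k = 2, θ = 1.58: P(X<2.39) ≈ 0.446.
Too low — raise k to concentrate. Iterating converges to k ≈ 11.9.
Then θ = 1.58/(11.9−1) ≈ 0.145.

k ≈ 11.9, θ ≈ 0.145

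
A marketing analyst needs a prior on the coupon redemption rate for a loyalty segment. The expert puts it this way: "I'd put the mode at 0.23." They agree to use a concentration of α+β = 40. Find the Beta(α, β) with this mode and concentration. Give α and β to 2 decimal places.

α = 9.74, β = 30.26

For α,β > 1 the Beta mode is (α−1)/(α+β−2). With α+β = 40, the mode is (α−1)/38.
Set (α−1)/38 = 0.23 → α = 1 + 0.23·38 = 9.74.
β = 40 − α = 30.26.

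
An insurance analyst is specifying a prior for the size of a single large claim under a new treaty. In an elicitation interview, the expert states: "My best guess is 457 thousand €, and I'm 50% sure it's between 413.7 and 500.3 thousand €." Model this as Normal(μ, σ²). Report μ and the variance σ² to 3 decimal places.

μ = 457.000, σ² = 4121.213

A symmetric 50% interval runs μ ± z·σ with z = 0.6745.
Half-width = 43.3, so σ = 43.3/0.6745 = 64.1967 and σ² = 4121.213.
μ is the stated best guess, 457.000.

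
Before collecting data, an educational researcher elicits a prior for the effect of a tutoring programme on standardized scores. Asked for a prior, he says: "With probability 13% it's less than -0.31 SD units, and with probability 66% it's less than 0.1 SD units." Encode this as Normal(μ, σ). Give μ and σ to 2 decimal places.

μ = -0.01, σ = 0.27

For Normal(μ,σ), the p-quantile is μ + z_p·σ. Here z_{0.13} = -1.126, z_{0.66} = 0.4125.
So -0.31 = μ − 1.126σ and 0.1 = μ + 0.4125σ.
Subtracting: σ = (0.1 − -0.31)/(0.4125 − (-1.126)) = 0.27.
Then μ = -0.31 − (-1.126)·0.27 = -0.01.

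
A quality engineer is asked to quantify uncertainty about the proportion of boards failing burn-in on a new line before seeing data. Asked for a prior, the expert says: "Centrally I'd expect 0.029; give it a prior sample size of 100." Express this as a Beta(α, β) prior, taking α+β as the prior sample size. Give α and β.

Under the effective-sample-size interpretation, Beta(α, β) has prior mean α/(α+β) and prior sample size α+β.
So α+β = 100 and α/(α+β) = 0.029, giving α = 0.029·100 = 2.9 and β = 100 − 2.9 = 97.1.

α = 2.9, β = 97.1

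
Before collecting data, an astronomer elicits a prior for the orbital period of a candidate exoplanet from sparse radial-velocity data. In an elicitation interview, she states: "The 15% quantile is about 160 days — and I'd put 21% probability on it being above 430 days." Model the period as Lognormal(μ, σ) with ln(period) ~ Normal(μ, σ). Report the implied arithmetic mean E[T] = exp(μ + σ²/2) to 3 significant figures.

If T ~ Lognormal(μ,σ) then ln T ~ Normal(μ,σ), so the p-quantile of ln T is μ + z_p·σ.
ln(160) = 5.075 and ln(430) = 6.064; z_{0.15} = -1.036, z_{0.79} = 0.8064.
σ = (6.064 − 5.075)/(0.8064 − (-1.036)) = 0.536.
μ = 5.075 − (-1.036)·0.536 = 5.631.
E[T] = exp(μ + σ²/2) = exp(5.631 + 0.1439) = 322 days.

E[T] ≈ 322 days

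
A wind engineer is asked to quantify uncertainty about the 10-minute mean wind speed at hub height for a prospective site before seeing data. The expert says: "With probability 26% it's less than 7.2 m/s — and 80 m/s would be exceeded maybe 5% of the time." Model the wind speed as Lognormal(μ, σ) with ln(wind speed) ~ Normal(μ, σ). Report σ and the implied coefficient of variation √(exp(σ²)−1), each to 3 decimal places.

If T ~ Lognormal(μ,σ) then ln T ~ Normal(μ,σ), so the p-quantile of ln T is μ + z_p·σ.
ln(7.2) = 1.974 and ln(80) = 4.382; z_{0.26} = -0.6433, z_{0.95} = 1.645.
σ = (4.382 − 1.974)/(1.645 − (-0.6433)) = 1.052.
μ = 1.974 − (-0.6433)·1.052 = 2.651.
CV = √(exp(σ²)−1) = √(exp(1.1074)−1) = 1.424.

σ ≈ 1.052, CV ≈ 1.424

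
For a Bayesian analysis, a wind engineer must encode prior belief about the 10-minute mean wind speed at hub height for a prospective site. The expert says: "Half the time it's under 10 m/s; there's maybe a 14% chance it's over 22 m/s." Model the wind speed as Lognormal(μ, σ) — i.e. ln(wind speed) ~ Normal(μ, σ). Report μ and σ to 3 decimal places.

μ ≈ 2.303, σ ≈ 0.730

If T ~ Lognormal(μ,σ) then ln T ~ Normal(μ,σ), so the p-quantile of ln T is μ + z_p·σ.
ln(10) = 2.303 and ln(22) = 3.091; z_{0.5} = 0, z_{0.86} = 1.08.
σ = (3.091 − 2.303)/(1.08 − (0)) = 0.730.
μ = 2.303 − (0)·0.730 = 2.303.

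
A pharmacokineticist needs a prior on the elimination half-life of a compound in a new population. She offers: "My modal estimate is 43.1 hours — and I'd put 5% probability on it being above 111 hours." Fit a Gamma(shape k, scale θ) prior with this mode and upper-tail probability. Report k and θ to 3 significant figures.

k ≈ 4.02, θ ≈ 14.3

Gamma(k,θ) with k>1 has mode (k−1)θ, so θ = 43.1/(k−1).
Need P(X < 111) = 0.95 with θ tied to k this way. Start at k = 2, θ = 43.1: P(X<111) ≈ 0.728.
Too low — raise k to concentrate. Iterating converges to k ≈ 4.02.
Then θ = 43.1/(4.02−1) ≈ 14.3.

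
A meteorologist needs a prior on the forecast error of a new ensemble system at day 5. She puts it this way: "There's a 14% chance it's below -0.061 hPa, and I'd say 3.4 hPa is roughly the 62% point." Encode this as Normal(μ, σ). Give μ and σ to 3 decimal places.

μ = 2.637, σ = 2.497

For Normal(μ,σ), the p-quantile is μ + z_p·σ. Here z_{0.14} = -1.08, z_{0.62} = 0.3055.
So -0.061 = μ − 1.08σ and 3.4 = μ + 0.3055σ.
Subtracting: σ = (3.4 − -0.061)/(0.3055 − (-1.08)) = 2.497.
Then μ = -0.061 − (-1.08)·2.497 = 2.637.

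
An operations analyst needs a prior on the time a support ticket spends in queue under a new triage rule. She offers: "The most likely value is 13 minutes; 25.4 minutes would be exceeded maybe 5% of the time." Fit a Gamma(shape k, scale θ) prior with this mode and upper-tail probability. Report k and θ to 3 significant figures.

Gamma(k,θ) with k>1 has mode (k−1)θ, so θ = 13/(k−1).
Need P(X < 25.4) = 0.95 with θ tied to k this way. Start at k = 2, θ = 13: P(X<25.4) ≈ 0.581.
Too low — raise k to concentrate. Iterating converges to k ≈ 7.19.
Then θ = 13/(7.19−1) ≈ 2.1.

k ≈ 7.19, θ ≈ 2.1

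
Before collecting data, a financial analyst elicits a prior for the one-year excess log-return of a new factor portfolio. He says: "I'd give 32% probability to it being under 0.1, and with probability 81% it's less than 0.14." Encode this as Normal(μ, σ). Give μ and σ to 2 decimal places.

For Normal(μ,σ), the p-quantile is μ + z_p·σ. Here z_{0.32} = -0.4677, z_{0.81} = 0.8779.
So 0.1 = μ − 0.4677σ and 0.14 = μ + 0.8779σ.
Subtracting: σ = (0.14 − 0.1)/(0.8779 − (-0.4677)) = 0.03.
Then μ = 0.1 − (-0.4677)·0.03 = 0.11.

μ = 0.11, σ = 0.03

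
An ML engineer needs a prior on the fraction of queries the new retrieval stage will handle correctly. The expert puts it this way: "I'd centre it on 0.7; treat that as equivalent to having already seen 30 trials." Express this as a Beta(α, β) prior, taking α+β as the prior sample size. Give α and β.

α = 21, β = 9

Under the effective-sample-size interpretation, Beta(α, β) has prior mean α/(α+β) and prior sample size α+β.
So α+β = 30 and α/(α+β) = 0.7, giving α = 0.7·30 = 21 and β = 30 − 21 = 9.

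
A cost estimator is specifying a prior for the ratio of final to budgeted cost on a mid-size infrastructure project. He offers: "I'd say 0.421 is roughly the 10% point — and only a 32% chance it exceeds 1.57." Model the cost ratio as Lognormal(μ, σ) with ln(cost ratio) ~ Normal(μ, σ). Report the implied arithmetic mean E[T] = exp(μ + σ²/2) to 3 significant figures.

E[T] ≈ 1.47

If T ~ Lognormal(μ,σ) then ln T ~ Normal(μ,σ), so the p-quantile of ln T is μ + z_p·σ.
ln(0.421) = -0.8651 and ln(1.57) = 0.4511; z_{0.1} = -1.282, z_{0.68} = 0.4677.
σ = (0.4511 − -0.8651)/(0.4677 − (-1.282)) = 0.752.
μ = -0.8651 − (-1.282)·0.752 = 0.099.
E[T] = exp(μ + σ²/2) = exp(0.099 + 0.2831) = 1.47.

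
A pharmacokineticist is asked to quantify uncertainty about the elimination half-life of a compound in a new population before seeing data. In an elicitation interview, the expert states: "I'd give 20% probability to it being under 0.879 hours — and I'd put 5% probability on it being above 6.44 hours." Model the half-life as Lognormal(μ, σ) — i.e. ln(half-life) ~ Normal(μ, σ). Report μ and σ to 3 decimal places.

If T ~ Lognormal(μ,σ) then ln T ~ Normal(μ,σ), so the p-quantile of ln T is μ + z_p·σ.
ln(0.879) = -0.129 and ln(6.44) = 1.863; z_{0.2} = -0.8416, z_{0.95} = 1.645.
σ = (1.863 − -0.129)/(1.645 − (-0.8416)) = 0.801.
μ = -0.129 − (-0.8416)·0.801 = 0.545.

μ ≈ 0.545, σ ≈ 0.801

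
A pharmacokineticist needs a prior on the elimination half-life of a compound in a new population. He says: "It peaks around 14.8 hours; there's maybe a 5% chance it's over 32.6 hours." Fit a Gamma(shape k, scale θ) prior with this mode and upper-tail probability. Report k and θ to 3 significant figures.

k ≈ 5.41, θ ≈ 3.35

Gamma(k,θ) with k>1 has mode (k−1)θ, so θ = 14.8/(k−1).
Need P(X < 32.6) = 0.95 with θ tied to k this way. Start at k = 2, θ = 14.8: P(X<32.6) ≈ 0.646.
Too low — raise k to concentrate. Iterating converges to k ≈ 5.41.
Then θ = 14.8/(5.41−1) ≈ 3.35.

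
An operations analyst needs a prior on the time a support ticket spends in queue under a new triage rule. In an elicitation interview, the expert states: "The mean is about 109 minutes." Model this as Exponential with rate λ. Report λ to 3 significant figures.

Exponential mean = 1/λ, so λ = 1/109.0 = 0.00917.

λ ≈ 0.00917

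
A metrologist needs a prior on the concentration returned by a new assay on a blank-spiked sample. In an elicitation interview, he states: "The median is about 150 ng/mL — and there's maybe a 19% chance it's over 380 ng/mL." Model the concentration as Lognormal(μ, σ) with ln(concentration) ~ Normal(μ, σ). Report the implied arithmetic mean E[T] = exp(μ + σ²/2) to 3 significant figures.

E[T] ≈ 263 ng/mL

If T ~ Lognormal(μ,σ) then ln T ~ Normal(μ,σ), so the p-quantile of ln T is μ + z_p·σ.
ln(150) = 5.011 and ln(380) = 5.94; z_{0.5} = 0, z_{0.81} = 0.8779.
σ = (5.94 − 5.011)/(0.8779 − (0)) = 1.059.
μ = 5.011 − (0)·1.059 = 5.011.
E[T] = exp(μ + σ²/2) = exp(5.011 + 0.5606) = 263 ng/mL.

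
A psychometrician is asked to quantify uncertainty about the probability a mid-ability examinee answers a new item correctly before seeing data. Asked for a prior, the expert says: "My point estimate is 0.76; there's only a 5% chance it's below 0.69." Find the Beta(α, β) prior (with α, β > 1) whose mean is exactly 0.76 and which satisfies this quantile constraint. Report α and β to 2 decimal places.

With mean 0.76 fixed, write α = 0.76s, β = 0.24s where s = α+β.
Need P(θ < 0.69) = 0.05 under Beta(0.76s, 0.24s). Normal approximation: (q−m)/√(m(1−m)/s) ≈ z_{0.05} = -1.64, so s ≈ 0.76·0.24·(-1.64)²/(0.69−0.76)² = 100.7.
At s = 100.7: P(θ<0.69) ≈ 0.056. Adjusting to match 0.05 gives s ≈ 107.90.
So α = 0.76·107.90 ≈ 82.01, β = 0.24·107.90 ≈ 25.90.

α ≈ 82.01, β ≈ 25.90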